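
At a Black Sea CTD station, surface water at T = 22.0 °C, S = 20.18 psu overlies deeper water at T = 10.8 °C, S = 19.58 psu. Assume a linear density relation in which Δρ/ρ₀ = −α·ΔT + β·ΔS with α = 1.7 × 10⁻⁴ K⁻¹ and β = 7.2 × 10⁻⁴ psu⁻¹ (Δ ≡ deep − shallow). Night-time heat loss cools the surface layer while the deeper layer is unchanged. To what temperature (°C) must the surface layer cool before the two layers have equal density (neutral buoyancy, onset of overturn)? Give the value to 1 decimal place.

13.3 °C

Neutral buoyancy requires Δρ = 0, i.e. −α(T_deep − T_surf′) + β(S_deep − S_surf) = 0.
T_surf′ = T_deep − (β/α)·ΔS = 10.8 − (7.2 × 10⁻⁴/1.7 × 10⁻⁴)·(-0.60) = 13.341 °C.
Cooling required: 22.0 − (13.341) = 8.659 °C.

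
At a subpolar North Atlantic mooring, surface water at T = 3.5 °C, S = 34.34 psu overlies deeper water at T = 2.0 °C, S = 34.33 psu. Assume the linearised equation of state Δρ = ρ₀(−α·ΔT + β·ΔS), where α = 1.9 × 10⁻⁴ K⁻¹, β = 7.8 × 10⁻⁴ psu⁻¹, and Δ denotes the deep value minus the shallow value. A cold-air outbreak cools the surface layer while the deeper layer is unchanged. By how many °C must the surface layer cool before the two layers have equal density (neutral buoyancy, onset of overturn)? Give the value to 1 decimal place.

1.5 °C

Neutral buoyancy requires Δρ = 0, i.e. −α(T_deep − T_surf′) + β(S_deep − S_surf) = 0.
T_surf′ = T_deep − (β/α)·ΔS = 2.0 − (7.8 × 10⁻⁴/1.9 × 10⁻⁴)·(-0.01) = 2.041 °C.
Cooling required: 3.5 − (2.041) = 1.459 °C.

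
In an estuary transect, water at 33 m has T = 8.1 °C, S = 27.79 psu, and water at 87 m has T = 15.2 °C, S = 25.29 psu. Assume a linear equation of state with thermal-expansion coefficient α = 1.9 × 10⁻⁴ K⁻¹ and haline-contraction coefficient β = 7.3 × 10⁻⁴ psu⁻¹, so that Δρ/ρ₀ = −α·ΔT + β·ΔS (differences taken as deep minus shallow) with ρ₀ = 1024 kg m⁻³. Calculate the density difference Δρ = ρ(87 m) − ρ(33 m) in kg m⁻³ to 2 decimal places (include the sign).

ΔT = +7.1 K, ΔS = -2.50 psu (deep − shallow).
Δρ/ρ₀ = −(1.9 × 10⁻⁴)(+7.1) + (7.3 × 10⁻⁴)(-2.50) = -3.174 × 10⁻³.
Δρ = 1024 × (-3.174 × 10⁻³) = -3.25 kg m⁻³.
Negative Δρ: lighter below, statically unstable.

-3.25 kg m⁻³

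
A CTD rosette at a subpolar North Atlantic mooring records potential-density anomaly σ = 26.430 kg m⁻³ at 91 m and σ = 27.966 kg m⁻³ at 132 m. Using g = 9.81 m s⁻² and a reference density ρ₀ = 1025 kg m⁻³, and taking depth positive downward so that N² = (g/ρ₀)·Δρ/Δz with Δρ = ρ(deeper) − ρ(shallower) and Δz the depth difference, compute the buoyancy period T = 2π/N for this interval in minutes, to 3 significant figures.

5.53 min

Δρ = 1027.966 − 1026.430 = 1.536 kg m⁻³ over Δz = 132 − 91 = 41 m.
N² = (9.81/1025) × (1.536/41) = 3.5855 × 10⁻⁴ s⁻².
N = √(3.5855 × 10⁻⁴) = 0.018935 rad s⁻¹, so T = 2π/N = 331.83 s = 5.5305 min ≈ 5.53 min.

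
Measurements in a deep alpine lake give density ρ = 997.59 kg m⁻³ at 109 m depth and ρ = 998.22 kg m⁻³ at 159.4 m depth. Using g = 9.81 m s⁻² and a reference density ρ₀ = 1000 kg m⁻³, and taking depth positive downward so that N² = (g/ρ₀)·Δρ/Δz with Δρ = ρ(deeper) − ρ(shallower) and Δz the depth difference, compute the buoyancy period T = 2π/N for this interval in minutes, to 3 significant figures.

Δρ = 998.22 − 997.59 = 0.63 kg m⁻³ over Δz = 159.4 − 109 = 50.4 m.
N² = (9.81/1000) × (0.63/50.4) = 1.2263 × 10⁻⁴ s⁻².
N = √(1.2263 × 10⁻⁴) = 0.011074 rad s⁻¹, so T = 2π/N = 567.38 s = 9.4563 min ≈ 9.46 min.

9.46 min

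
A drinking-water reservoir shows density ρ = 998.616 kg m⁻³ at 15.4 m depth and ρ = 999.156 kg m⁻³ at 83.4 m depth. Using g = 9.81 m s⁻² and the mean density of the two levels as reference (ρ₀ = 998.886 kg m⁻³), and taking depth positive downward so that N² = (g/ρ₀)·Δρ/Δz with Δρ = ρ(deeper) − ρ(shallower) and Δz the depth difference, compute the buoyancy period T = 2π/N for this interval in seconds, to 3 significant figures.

711 s

Δρ = 999.156 − 998.616 = 0.540 kg m⁻³ over Δz = 83.4 − 15.4 = 68 m.
N² = (9.81/998.886) × (0.540/68) = 7.7990 × 10⁻⁵ s⁻².
N = √(7.7990 × 10⁻⁵) = 8.8312 × 10⁻³ rad s⁻¹, so T = 2π/N = 711.48 s ≈ 711 s.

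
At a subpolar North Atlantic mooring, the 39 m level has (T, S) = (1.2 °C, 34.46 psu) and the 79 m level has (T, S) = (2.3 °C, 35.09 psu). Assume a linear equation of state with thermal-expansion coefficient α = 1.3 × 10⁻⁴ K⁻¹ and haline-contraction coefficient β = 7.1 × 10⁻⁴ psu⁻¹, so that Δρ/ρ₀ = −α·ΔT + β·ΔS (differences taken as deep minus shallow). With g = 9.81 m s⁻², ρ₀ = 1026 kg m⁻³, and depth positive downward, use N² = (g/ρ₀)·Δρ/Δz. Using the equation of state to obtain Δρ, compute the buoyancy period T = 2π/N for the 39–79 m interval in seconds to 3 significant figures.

727 s

ΔT = +1.1 K, ΔS = +0.63 psu (deep − shallow).
Δρ/ρ₀ = −αΔT + βΔS = -1.43 × 10⁻⁴ + 4.473 × 10⁻⁴ = 3.043 × 10⁻⁴, so Δρ ≈ 0.3122 kg m⁻³.
N² = (g/ρ₀)·Δρ/Δz = g·(Δρ/ρ₀)/Δz = 9.81 × 3.043 × 10⁻⁴ / 40 = 7.4630 × 10⁻⁵ s⁻².
N = √(7.4630 × 10⁻⁵) = 8.6389 × 10⁻³ rad s⁻¹ → T = 2π/N = 727.31 s ≈ 727 s.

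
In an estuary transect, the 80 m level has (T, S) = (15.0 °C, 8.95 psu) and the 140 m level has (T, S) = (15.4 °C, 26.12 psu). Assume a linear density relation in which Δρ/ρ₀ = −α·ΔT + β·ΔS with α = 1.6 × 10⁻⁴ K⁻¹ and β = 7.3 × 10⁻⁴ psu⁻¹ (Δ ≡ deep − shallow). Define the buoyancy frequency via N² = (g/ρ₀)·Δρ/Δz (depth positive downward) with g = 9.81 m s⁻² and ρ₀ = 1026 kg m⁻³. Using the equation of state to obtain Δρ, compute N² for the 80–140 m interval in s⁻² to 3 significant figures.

2.04 × 10⁻³ s⁻²

ΔT = +0.4 K, ΔS = +17.17 psu (deep − shallow).
Δρ/ρ₀ = −αΔT + βΔS = -6.40 × 10⁻⁵ + 0.0125341 = 0.0124701, so Δρ ≈ 12.79 kg m⁻³.
N² = (g/ρ₀)·Δρ/Δz = g·(Δρ/ρ₀)/Δz = 9.81 × 0.0124701 / 60 = 2.0389 × 10⁻³ s⁻² ≈ 2.04 × 10⁻³ s⁻².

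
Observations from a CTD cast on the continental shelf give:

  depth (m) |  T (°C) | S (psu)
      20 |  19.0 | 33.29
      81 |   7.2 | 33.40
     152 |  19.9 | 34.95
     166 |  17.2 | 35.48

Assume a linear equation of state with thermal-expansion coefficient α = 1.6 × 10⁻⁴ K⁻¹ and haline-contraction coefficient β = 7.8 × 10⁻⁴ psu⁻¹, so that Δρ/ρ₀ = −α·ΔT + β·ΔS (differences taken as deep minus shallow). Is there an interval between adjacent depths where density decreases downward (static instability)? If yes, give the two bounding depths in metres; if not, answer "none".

81–152 m

Evaluate Δρ/ρ₀ = −αΔT + βΔS across each adjacent pair:
  20–81 m: −αΔT+βΔS = −(1.6 × 10⁻⁴)(-11.8)+(7.8 × 10⁻⁴)(+0.11) = 2.0 × 10⁻³ → stable
  81–152 m: −αΔT+βΔS = −(1.6 × 10⁻⁴)(+12.7)+(7.8 × 10⁻⁴)(+1.55) = -8.2 × 10⁻⁴ → UNSTABLE
  152–166 m: −αΔT+βΔS = −(1.6 × 10⁻⁴)(-2.7)+(7.8 × 10⁻⁴)(+0.53) = 8.5 × 10⁻⁴ → stable
The 81–152 m interval has Δρ < 0: lighter water underlies denser water.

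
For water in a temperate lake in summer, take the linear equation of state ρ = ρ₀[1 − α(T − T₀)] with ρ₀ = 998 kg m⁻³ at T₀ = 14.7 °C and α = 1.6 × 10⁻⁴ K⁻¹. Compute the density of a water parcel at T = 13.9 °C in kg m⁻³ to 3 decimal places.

998.128 kg m⁻³

T − T₀ = -0.8 K.
Bracket = 1 − α·(-0.8) = 1 + (1.28 × 10⁻⁴) = 1.0001280.
ρ = 998 × 1.0001280 = 998.128 kg m⁻³.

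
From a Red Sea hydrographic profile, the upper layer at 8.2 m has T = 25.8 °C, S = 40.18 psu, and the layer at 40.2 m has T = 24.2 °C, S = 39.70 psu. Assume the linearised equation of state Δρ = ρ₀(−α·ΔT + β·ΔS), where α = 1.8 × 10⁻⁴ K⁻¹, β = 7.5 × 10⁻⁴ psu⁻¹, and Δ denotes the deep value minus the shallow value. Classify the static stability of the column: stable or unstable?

ΔT = 24.2 − 25.8 = -1.6 K and ΔS = 39.70 − 40.18 = -0.48 psu (deep − shallow).
−αΔT = 2.88 × 10⁻⁴; βΔS = -3.60 × 10⁻⁴; sum Δρ/ρ₀ = -7.20 × 10⁻⁵.
Δρ/ρ₀ < 0, so Δρ < 0: deeper water is lighter → statically unstable; the column would overturn.

unstable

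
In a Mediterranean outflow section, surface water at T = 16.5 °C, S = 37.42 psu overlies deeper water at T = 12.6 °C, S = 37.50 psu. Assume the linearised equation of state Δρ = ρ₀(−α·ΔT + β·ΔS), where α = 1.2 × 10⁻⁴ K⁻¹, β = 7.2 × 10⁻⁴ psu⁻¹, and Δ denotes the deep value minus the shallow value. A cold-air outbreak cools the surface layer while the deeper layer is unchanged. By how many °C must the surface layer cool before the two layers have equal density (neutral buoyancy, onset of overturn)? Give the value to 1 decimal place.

4.4 °C

Neutral buoyancy requires Δρ = 0, i.e. −α(T_deep − T_surf′) + β(S_deep − S_surf) = 0.
T_surf′ = T_deep − (β/α)·ΔS = 12.6 − (7.2 × 10⁻⁴/1.2 × 10⁻⁴)·(+0.08) = 12.120 °C.
Cooling required: 16.5 − (12.120) = 4.380 °C.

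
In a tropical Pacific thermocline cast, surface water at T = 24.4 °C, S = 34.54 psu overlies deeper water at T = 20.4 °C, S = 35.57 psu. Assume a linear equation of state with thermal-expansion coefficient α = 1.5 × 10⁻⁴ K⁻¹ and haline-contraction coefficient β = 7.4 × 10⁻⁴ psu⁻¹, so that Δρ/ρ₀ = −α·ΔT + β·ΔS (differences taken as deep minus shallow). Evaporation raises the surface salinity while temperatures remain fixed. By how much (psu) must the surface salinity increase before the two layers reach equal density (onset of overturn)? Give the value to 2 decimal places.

Neutral buoyancy requires −α(T_deep − T_surf) + β(S_deep − S_surf′) = 0.
S_surf′ = S_deep − (α/β)·ΔT = 35.57 − (1.5 × 10⁻⁴/7.4 × 10⁻⁴)·(-4.0) = 36.3808 psu.
Increase required: 36.3808 − 34.54 = 1.8408 psu.

1.84 psu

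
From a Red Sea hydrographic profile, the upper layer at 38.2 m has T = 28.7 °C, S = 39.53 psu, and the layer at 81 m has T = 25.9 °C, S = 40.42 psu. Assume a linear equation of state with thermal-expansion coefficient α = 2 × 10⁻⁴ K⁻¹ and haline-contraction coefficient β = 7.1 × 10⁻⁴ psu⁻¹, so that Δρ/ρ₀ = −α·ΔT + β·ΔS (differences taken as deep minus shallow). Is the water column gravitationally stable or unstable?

ΔT = 25.9 − 28.7 = -2.8 K and ΔS = 40.42 − 39.53 = +0.89 psu (deep − shallow).
−αΔT = 5.60 × 10⁻⁴; βΔS = 6.319 × 10⁻⁴; sum Δρ/ρ₀ = 1.1919 × 10⁻³.
Δρ/ρ₀ > 0, so Δρ > 0: deeper water is denser → statically stable.

stable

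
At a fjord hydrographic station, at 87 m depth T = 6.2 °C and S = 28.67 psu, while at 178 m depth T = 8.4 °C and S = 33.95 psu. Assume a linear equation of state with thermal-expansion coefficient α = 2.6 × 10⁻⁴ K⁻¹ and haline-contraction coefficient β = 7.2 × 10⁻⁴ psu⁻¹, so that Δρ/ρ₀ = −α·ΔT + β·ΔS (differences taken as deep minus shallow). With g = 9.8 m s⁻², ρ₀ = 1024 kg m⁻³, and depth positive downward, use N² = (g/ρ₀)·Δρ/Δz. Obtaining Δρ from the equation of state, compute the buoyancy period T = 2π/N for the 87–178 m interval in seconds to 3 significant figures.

ΔT = +2.2 K, ΔS = +5.28 psu (deep − shallow).
Δρ/ρ₀ = −αΔT + βΔS = -5.72 × 10⁻⁴ + 3.8016 × 10⁻³ = 3.2296 × 10⁻³, so Δρ ≈ 3.307 kg m⁻³.
N² = (g/ρ₀)·Δρ/Δz = g·(Δρ/ρ₀)/Δz = 9.8 × 3.2296 × 10⁻³ / 91 = 3.4780 × 10⁻⁴ s⁻².
N = √(3.4780 × 10⁻⁴) = 0.018649 rad s⁻¹ → T = 2π/N = 336.92 s ≈ 337 s.

337 s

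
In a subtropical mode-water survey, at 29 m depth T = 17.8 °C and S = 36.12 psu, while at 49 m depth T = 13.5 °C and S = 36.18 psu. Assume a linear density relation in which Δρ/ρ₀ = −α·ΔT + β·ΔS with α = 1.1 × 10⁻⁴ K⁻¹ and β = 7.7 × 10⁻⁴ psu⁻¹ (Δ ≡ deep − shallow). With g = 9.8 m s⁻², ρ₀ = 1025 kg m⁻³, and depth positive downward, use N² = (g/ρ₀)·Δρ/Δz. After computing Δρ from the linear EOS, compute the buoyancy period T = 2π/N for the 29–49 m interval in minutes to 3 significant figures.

ΔT = -4.3 K, ΔS = +0.06 psu (deep − shallow).
Δρ/ρ₀ = −αΔT + βΔS = 4.73 × 10⁻⁴ + 4.62 × 10⁻⁵ = 5.192 × 10⁻⁴, so Δρ ≈ 0.5322 kg m⁻³.
N² = (g/ρ₀)·Δρ/Δz = g·(Δρ/ρ₀)/Δz = 9.8 × 5.192 × 10⁻⁴ / 20 = 2.5441 × 10⁻⁴ s⁻².
N = √(2.5441 × 10⁻⁴) = 0.015950 rad s⁻¹ → T = 2π/N = 393.93 s = 6.5655 min ≈ 6.57 min.

6.57 min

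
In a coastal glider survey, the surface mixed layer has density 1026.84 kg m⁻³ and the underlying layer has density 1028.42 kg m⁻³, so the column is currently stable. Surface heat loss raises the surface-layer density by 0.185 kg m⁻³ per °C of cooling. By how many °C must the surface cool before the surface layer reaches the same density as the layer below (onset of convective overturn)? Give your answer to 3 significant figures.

Density deficit of the surface layer: 1028.42 − 1026.84 = 1.58 kg m⁻³.
Required change = 1.58 / 0.185 = 8.54 °C.

8.54 °C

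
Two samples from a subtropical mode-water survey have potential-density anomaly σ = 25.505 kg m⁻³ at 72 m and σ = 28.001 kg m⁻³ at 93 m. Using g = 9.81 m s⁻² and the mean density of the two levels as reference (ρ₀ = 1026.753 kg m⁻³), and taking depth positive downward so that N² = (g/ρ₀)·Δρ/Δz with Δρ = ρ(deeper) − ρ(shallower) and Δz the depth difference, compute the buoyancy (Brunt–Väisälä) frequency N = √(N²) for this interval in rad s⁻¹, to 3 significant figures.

0.0337 rad s⁻¹

Δρ = 1028.001 − 1025.505 = 2.496 kg m⁻³ over Δz = 93 − 72 = 21 m.
N² = (9.81/1026.753) × (2.496/21) = 1.1356 × 10⁻³ s⁻².
N = √(1.1356 × 10⁻³) = 0.033699 rad s⁻¹ ≈ 0.0337 rad s⁻¹.
Since Δρ > 0 the layer is stably stratified.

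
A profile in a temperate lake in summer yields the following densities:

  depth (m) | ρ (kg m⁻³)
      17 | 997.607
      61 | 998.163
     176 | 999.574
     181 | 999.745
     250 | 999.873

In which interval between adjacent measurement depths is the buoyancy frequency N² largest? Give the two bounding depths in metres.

Compute the density gradient over each adjacent pair:
  17–61 m: Δρ/Δz = 0.556/44 = 0.013 kg m⁻⁴
  61–176 m: Δρ/Δz = 1.411/115 = 0.012 kg m⁻⁴
  176–181 m: Δρ/Δz = 0.171/5 = 0.034 kg m⁻⁴
  181–250 m: Δρ/Δz = 0.128/69 = 1.9 × 10⁻³ kg m⁻⁴
The largest gradient is in the 176–181 m interval — the pycnocline.

176–181 m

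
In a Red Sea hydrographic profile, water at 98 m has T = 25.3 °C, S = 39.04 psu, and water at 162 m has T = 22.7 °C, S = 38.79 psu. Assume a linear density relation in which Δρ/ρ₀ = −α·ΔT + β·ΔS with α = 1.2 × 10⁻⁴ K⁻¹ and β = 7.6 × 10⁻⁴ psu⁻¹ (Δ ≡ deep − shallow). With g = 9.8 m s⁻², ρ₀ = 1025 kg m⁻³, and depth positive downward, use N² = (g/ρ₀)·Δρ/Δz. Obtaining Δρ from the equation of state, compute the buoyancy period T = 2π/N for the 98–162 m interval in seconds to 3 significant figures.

1.45 × 10³ s

ΔT = -2.6 K, ΔS = -0.25 psu (deep − shallow).
Δρ/ρ₀ = −αΔT + βΔS = 3.12 × 10⁻⁴ − 1.90 × 10⁻⁴ = 1.22 × 10⁻⁴, so Δρ ≈ 0.1250 kg m⁻³.
N² = (g/ρ₀)·Δρ/Δz = g·(Δρ/ρ₀)/Δz = 9.8 × 1.22 × 10⁻⁴ / 64 = 1.8681 × 10⁻⁵ s⁻².
N = √(1.8681 × 10⁻⁵) = 4.3222 × 10⁻³ rad s⁻¹ → T = 2π/N = 1.4537 × 10³ s ≈ 1.45 × 10³ s.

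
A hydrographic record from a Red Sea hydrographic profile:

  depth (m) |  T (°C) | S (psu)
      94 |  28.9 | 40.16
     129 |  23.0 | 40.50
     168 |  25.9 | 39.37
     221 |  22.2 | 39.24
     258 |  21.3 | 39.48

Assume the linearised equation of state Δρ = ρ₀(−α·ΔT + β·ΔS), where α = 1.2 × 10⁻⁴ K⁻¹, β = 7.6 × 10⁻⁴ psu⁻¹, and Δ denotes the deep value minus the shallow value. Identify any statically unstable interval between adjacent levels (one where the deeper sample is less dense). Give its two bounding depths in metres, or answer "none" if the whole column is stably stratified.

129–168 m

Evaluate Δρ/ρ₀ = −αΔT + βΔS across each adjacent pair:
  94–129 m: −αΔT+βΔS = −(1.2 × 10⁻⁴)(-5.9)+(7.6 × 10⁻⁴)(+0.34) = 9.7 × 10⁻⁴ → stable
  129–168 m: −αΔT+βΔS = −(1.2 × 10⁻⁴)(+2.9)+(7.6 × 10⁻⁴)(-1.13) = -1.2 × 10⁻³ → UNSTABLE
  168–221 m: −αΔT+βΔS = −(1.2 × 10⁻⁴)(-3.7)+(7.6 × 10⁻⁴)(-0.13) = 3.5 × 10⁻⁴ → stable
  221–258 m: −αΔT+βΔS = −(1.2 × 10⁻⁴)(-0.9)+(7.6 × 10⁻⁴)(+0.24) = 2.9 × 10⁻⁴ → stable
The 129–168 m interval has Δρ < 0: lighter water underlies denser water.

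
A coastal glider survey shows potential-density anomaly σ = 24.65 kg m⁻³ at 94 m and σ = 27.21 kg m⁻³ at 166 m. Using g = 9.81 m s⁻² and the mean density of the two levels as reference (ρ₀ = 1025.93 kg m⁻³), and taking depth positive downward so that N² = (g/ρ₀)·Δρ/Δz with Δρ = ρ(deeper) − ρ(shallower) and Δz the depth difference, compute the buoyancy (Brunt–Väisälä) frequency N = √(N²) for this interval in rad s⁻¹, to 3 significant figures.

Δρ = 1027.21 − 1024.65 = 2.56 kg m⁻³ over Δz = 166 − 94 = 72 m.
N² = (9.81/1025.93) × (2.56/72) = 3.3998 × 10⁻⁴ s⁻².
N = √(3.3998 × 10⁻⁴) = 0.018439 rad s⁻¹ ≈ 0.0184 rad s⁻¹.

0.0184 rad s⁻¹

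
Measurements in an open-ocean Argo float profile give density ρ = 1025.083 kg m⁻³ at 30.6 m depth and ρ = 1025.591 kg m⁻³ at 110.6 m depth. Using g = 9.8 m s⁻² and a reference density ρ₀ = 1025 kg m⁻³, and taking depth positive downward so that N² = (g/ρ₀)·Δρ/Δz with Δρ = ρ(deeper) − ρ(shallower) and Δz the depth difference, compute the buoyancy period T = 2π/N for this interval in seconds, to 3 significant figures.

Δρ = 1025.591 − 1025.083 = 0.508 kg m⁻³ over Δz = 110.6 − 30.6 = 80 m.
N² = (9.8/1025) × (0.508/80) = 6.0712 × 10⁻⁵ s⁻².
N = √(6.0712 × 10⁻⁵) = 7.7918 × 10⁻³ rad s⁻¹, so T = 2π/N = 806.38 s ≈ 806 s.

806 s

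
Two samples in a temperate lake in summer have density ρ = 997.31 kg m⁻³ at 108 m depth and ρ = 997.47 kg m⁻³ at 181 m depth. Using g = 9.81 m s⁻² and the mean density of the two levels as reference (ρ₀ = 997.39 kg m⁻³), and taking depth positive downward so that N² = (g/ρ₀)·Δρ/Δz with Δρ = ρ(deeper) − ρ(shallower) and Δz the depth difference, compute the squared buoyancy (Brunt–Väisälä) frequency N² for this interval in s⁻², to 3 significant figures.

2.16 × 10⁻⁵ s⁻²

Δρ = 997.47 − 997.31 = 0.16 kg m⁻³ over Δz = 181 − 108 = 73 m.
N² = (9.81/997.39) × (0.16/73) = 2.1558 × 10⁻⁵ s⁻² ≈ 2.16 × 10⁻⁵ s⁻².
A positive N² confirms static stability across the interval.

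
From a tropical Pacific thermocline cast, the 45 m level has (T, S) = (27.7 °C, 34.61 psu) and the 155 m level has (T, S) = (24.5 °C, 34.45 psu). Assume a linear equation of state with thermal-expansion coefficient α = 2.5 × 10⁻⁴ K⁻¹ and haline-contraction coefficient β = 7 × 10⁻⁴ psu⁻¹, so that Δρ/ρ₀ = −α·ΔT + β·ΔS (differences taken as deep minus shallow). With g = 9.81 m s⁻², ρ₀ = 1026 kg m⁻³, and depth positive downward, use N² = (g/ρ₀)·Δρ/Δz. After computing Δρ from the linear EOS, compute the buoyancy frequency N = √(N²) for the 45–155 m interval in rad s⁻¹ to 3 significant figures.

ΔT = -3.2 K, ΔS = -0.16 psu (deep − shallow).
Δρ/ρ₀ = −αΔT + βΔS = 8.00 × 10⁻⁴ − 1.12 × 10⁻⁴ = 6.88 × 10⁻⁴, so Δρ ≈ 0.7059 kg m⁻³.
N² = (g/ρ₀)·Δρ/Δz = g·(Δρ/ρ₀)/Δz = 9.81 × 6.88 × 10⁻⁴ / 110 = 6.1357 × 10⁻⁵ s⁻².
N = √(6.1357 × 10⁻⁵) = 7.8331 × 10⁻³ rad s⁻¹ ≈ 7.83 × 10⁻³ rad s⁻¹.

7.83 × 10⁻³ rad s⁻¹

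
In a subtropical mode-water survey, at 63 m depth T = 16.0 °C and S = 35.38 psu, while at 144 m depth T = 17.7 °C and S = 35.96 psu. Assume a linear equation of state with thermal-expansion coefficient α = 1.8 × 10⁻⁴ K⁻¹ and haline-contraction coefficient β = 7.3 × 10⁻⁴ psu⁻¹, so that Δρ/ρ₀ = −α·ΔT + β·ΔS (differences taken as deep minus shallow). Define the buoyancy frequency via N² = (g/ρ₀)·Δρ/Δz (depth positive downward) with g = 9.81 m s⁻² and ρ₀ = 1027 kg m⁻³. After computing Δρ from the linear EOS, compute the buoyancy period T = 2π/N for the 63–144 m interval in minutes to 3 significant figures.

27.8 min

ΔT = +1.7 K, ΔS = +0.58 psu (deep − shallow).
Δρ/ρ₀ = −αΔT + βΔS = -3.06 × 10⁻⁴ + 4.234 × 10⁻⁴ = 1.174 × 10⁻⁴, so Δρ ≈ 0.1206 kg m⁻³.
N² = (g/ρ₀)·Δρ/Δz = g·(Δρ/ρ₀)/Δz = 9.81 × 1.174 × 10⁻⁴ / 81 = 1.4218 × 10⁻⁵ s⁻².
N = √(1.4218 × 10⁻⁵) = 3.7707 × 10⁻³ rad s⁻¹ → T = 2π/N = 1.6663 × 10³ s = 27.772 min ≈ 27.8 min.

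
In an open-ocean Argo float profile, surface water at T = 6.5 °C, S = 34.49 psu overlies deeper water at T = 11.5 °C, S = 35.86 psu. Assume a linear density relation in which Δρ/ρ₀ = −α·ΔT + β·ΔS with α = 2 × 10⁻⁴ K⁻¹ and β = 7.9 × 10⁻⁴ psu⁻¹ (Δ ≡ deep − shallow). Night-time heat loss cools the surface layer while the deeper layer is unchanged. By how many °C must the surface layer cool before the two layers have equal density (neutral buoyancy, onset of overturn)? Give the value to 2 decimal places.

0.41 °C

Neutral buoyancy requires Δρ = 0, i.e. −α(T_deep − T_surf′) + β(S_deep − S_surf) = 0.
T_surf′ = T_deep − (β/α)·ΔS = 11.5 − (7.9 × 10⁻⁴/2 × 10⁻⁴)·(+1.37) = 6.0885 °C.
Cooling required: 6.5 − (6.0885) = 0.4115 °C.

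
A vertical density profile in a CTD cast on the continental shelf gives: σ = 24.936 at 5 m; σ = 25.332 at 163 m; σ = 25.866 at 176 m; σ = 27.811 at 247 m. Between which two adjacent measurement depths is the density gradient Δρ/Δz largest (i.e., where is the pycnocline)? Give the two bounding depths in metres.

Compute the density gradient over each adjacent pair:
  5–163 m: Δρ/Δz = 0.396/158 = 2.5 × 10⁻³ kg m⁻⁴
  163–176 m: Δρ/Δz = 0.534/13 = 0.041 kg m⁻⁴
  176–247 m: Δρ/Δz = 1.945/71 = 0.027 kg m⁻⁴
The largest gradient is in the 163–176 m interval — the pycnocline.

163–176 m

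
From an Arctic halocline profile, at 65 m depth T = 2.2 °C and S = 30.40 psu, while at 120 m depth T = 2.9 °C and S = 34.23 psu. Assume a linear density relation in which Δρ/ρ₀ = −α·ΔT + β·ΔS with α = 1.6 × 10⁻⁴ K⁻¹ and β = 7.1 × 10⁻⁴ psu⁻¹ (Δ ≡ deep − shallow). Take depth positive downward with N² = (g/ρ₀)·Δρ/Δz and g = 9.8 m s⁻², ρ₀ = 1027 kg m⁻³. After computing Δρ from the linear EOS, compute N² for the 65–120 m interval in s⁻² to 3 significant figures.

ΔT = +0.7 K, ΔS = +3.83 psu (deep − shallow).
Δρ/ρ₀ = −αΔT + βΔS = -1.12 × 10⁻⁴ + 2.7193 × 10⁻³ = 2.6073 × 10⁻³, so Δρ ≈ 2.678 kg m⁻³.
N² = (g/ρ₀)·Δρ/Δz = g·(Δρ/ρ₀)/Δz = 9.8 × 2.6073 × 10⁻³ / 55 = 4.6457 × 10⁻⁴ s⁻² ≈ 4.65 × 10⁻⁴ s⁻².

4.65 × 10⁻⁴ s⁻²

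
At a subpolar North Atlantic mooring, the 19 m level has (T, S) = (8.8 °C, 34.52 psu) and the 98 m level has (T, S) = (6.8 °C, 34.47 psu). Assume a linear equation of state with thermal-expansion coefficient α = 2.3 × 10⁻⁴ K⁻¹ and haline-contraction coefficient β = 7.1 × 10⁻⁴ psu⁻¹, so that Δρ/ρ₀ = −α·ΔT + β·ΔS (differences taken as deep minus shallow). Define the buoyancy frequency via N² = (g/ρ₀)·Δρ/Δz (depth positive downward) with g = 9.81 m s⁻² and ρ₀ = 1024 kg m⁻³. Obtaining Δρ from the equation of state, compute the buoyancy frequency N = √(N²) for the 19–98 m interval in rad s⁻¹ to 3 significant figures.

7.26 × 10⁻³ rad s⁻¹

ΔT = -2.0 K, ΔS = -0.05 psu (deep − shallow).
Δρ/ρ₀ = −αΔT + βΔS = 4.60 × 10⁻⁴ − 3.55 × 10⁻⁵ = 4.245 × 10⁻⁴, so Δρ ≈ 0.4347 kg m⁻³.
N² = (g/ρ₀)·Δρ/Δz = g·(Δρ/ρ₀)/Δz = 9.81 × 4.245 × 10⁻⁴ / 79 = 5.2713 × 10⁻⁵ s⁻².
N = √(5.2713 × 10⁻⁵) = 7.2604 × 10⁻³ rad s⁻¹ ≈ 7.26 × 10⁻³ rad s⁻¹.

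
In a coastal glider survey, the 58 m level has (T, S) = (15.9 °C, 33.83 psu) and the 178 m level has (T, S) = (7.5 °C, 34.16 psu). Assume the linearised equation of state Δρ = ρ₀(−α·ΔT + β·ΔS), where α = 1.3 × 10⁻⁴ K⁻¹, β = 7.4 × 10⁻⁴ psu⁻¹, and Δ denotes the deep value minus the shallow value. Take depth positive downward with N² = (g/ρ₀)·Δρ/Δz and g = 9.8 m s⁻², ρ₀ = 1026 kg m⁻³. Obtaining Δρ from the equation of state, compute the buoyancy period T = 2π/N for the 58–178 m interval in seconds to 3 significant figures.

ΔT = -8.4 K, ΔS = +0.33 psu (deep − shallow).
Δρ/ρ₀ = −αΔT + βΔS = 1.092 × 10⁻³ + 2.442 × 10⁻⁴ = 1.3362 × 10⁻³, so Δρ ≈ 1.371 kg m⁻³.
N² = (g/ρ₀)·Δρ/Δz = g·(Δρ/ρ₀)/Δz = 9.8 × 1.3362 × 10⁻³ / 120 = 1.0912 × 10⁻⁴ s⁻².
N = √(1.0912 × 10⁻⁴) = 0.010446 rad s⁻¹ → T = 2π/N = 601.49 s ≈ 601 s.

601 s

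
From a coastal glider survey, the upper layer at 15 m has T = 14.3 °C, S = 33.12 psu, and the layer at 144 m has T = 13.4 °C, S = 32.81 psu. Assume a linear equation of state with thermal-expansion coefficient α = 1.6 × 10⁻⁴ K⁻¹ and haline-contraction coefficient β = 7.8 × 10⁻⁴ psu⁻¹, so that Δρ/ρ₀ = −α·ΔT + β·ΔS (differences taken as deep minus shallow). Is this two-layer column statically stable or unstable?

ΔT = 13.4 − 14.3 = -0.9 K and ΔS = 32.81 − 33.12 = -0.31 psu (deep − shallow).
−αΔT = 1.44 × 10⁻⁴; βΔS = -2.418 × 10⁻⁴; sum Δρ/ρ₀ = -9.78 × 10⁻⁵.
Δρ/ρ₀ < 0, so Δρ < 0: deeper water is lighter → statically unstable; the column would overturn.

unstable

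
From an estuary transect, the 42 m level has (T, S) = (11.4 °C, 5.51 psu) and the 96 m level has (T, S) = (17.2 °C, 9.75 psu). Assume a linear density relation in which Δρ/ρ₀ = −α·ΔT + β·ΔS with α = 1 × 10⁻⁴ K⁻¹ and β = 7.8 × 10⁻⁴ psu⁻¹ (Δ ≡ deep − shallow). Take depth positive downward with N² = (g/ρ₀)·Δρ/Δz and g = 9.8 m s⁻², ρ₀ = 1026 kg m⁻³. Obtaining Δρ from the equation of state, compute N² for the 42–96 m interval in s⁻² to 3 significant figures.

4.95 × 10⁻⁴ s⁻²

ΔT = +5.8 K, ΔS = +4.24 psu (deep − shallow).
Δρ/ρ₀ = −αΔT + βΔS = -5.80 × 10⁻⁴ + 3.3072 × 10⁻³ = 2.7272 × 10⁻³, so Δρ ≈ 2.798 kg m⁻³.
N² = (g/ρ₀)·Δρ/Δz = g·(Δρ/ρ₀)/Δz = 9.8 × 2.7272 × 10⁻³ / 54 = 4.9494 × 10⁻⁴ s⁻² ≈ 4.95 × 10⁻⁴ s⁻².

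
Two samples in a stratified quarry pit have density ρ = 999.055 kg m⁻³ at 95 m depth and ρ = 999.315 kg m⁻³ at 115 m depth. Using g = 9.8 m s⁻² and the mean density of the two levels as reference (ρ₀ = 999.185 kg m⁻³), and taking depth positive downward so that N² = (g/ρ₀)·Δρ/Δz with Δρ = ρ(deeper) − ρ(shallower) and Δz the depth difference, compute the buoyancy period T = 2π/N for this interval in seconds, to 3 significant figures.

556 s

Δρ = 999.315 − 999.055 = 0.260 kg m⁻³ over Δz = 115 − 95 = 20 m.
N² = (9.8/999.185) × (0.260/20) = 1.2750 × 10⁻⁴ s⁻².
N = √(1.2750 × 10⁻⁴) = 0.011292 rad s⁻¹, so T = 2π/N = 556.43 s ≈ 556 s.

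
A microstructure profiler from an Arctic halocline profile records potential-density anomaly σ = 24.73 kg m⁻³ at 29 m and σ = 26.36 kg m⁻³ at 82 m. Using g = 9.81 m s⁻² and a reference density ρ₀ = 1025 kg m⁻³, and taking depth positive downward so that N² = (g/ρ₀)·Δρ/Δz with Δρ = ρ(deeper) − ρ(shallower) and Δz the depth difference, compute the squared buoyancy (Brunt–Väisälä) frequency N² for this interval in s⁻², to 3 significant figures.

2.94 × 10⁻⁴ s⁻²

Δρ = 1026.36 − 1024.73 = 1.63 kg m⁻³ over Δz = 82 − 29 = 53 m.
N² = (9.81/1025) × (1.63/53) = 2.9435 × 10⁻⁴ s⁻² ≈ 2.94 × 10⁻⁴ s⁻².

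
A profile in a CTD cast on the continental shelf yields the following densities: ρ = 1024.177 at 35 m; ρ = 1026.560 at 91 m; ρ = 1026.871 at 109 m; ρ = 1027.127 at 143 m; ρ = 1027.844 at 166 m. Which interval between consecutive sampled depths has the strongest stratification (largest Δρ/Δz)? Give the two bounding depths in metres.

35–91 m

Compute the density gradient over each adjacent pair:
  35–91 m: Δρ/Δz = 2.383/56 = 0.043 kg m⁻⁴
  91–109 m: Δρ/Δz = 0.311/18 = 0.017 kg m⁻⁴
  109–143 m: Δρ/Δz = 0.256/34 = 7.5 × 10⁻³ kg m⁻⁴
  143–166 m: Δρ/Δz = 0.717/23 = 0.031 kg m⁻⁴
The largest gradient is in the 35–91 m interval — the pycnocline.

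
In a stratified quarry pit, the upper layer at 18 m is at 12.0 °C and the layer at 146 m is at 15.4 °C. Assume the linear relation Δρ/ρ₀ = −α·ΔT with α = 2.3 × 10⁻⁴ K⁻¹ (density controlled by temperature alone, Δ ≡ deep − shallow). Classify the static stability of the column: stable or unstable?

unstable

ΔT = 15.4 − 12.0 = +3.4 K, so Δρ/ρ₀ = −αΔT = -7.82 × 10⁻⁴.
Δρ/ρ₀ < 0, so Δρ < 0: deeper water is lighter → statically unstable; the column would overturn.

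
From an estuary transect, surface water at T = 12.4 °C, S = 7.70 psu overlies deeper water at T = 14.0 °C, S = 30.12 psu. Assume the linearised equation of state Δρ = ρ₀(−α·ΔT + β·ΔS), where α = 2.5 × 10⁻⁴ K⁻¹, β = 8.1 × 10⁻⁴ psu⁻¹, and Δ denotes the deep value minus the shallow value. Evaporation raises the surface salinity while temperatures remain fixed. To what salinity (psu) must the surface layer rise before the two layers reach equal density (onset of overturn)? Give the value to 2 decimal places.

29.63 psu

Neutral buoyancy requires −α(T_deep − T_surf) + β(S_deep − S_surf′) = 0.
S_surf′ = S_deep − (α/β)·ΔT = 30.12 − (2.5 × 10⁻⁴/8.1 × 10⁻⁴)·(+1.6) = 29.6262 psu.
Increase required: 29.6262 − 7.70 = 21.9262 psu.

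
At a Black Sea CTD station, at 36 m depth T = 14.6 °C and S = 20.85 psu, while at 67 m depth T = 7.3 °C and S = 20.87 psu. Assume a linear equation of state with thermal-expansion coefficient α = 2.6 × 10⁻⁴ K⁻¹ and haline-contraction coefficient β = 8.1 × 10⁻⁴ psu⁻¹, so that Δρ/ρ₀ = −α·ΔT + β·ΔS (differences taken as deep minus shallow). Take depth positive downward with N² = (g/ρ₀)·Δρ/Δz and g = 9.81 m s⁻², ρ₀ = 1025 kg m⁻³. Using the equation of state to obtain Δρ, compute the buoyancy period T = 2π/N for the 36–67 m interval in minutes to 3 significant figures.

4.25 min

ΔT = -7.3 K, ΔS = +0.02 psu (deep − shallow).
Δρ/ρ₀ = −αΔT + βΔS = 1.898 × 10⁻³ + 1.62 × 10⁻⁵ = 1.9142 × 10⁻³, so Δρ ≈ 1.962 kg m⁻³.
N² = (g/ρ₀)·Δρ/Δz = g·(Δρ/ρ₀)/Δz = 9.81 × 1.9142 × 10⁻³ / 31 = 6.0575 × 10⁻⁴ s⁻².
N = √(6.0575 × 10⁻⁴) = 0.024612 rad s⁻¹ → T = 2π/N = 255.29 s = 4.2548 min ≈ 4.25 min.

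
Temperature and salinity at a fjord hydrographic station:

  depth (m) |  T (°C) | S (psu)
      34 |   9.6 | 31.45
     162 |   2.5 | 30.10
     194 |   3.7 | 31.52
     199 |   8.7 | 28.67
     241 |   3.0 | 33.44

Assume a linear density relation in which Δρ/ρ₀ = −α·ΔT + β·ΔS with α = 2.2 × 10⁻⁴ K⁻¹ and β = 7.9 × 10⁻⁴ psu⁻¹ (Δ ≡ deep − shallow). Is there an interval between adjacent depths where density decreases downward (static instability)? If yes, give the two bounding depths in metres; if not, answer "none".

194–199 m

Evaluate Δρ/ρ₀ = −αΔT + βΔS across each adjacent pair:
  34–162 m: −αΔT+βΔS = −(2.2 × 10⁻⁴)(-7.1)+(7.9 × 10⁻⁴)(-1.35) = 5.0 × 10⁻⁴ → stable
  162–194 m: −αΔT+βΔS = −(2.2 × 10⁻⁴)(+1.2)+(7.9 × 10⁻⁴)(+1.42) = 8.6 × 10⁻⁴ → stable
  194–199 m: −αΔT+βΔS = −(2.2 × 10⁻⁴)(+5.0)+(7.9 × 10⁻⁴)(-2.85) = -3.4 × 10⁻³ → UNSTABLE
  199–241 m: −αΔT+βΔS = −(2.2 × 10⁻⁴)(-5.7)+(7.9 × 10⁻⁴)(+4.77) = 5.0 × 10⁻³ → stable
The 194–199 m interval has Δρ < 0: lighter water underlies denser water.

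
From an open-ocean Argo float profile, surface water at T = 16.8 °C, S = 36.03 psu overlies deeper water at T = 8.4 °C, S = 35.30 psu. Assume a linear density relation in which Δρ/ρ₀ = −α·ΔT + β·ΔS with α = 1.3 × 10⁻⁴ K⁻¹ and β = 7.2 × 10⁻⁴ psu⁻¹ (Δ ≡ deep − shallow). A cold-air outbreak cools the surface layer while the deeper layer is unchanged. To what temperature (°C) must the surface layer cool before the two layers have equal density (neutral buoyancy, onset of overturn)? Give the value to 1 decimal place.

12.4 °C

Neutral buoyancy requires Δρ = 0, i.e. −α(T_deep − T_surf′) + β(S_deep − S_surf) = 0.
T_surf′ = T_deep − (β/α)·ΔS = 8.4 − (7.2 × 10⁻⁴/1.3 × 10⁻⁴)·(-0.73) = 12.443 °C.
Cooling required: 16.8 − (12.443) = 4.357 °C.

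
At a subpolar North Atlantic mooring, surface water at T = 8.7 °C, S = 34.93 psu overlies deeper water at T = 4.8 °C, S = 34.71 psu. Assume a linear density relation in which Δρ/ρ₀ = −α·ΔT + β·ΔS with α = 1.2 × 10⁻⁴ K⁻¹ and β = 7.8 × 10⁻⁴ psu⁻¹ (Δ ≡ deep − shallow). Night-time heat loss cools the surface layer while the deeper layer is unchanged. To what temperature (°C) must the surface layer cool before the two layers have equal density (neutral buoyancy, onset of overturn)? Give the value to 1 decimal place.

Neutral buoyancy requires Δρ = 0, i.e. −α(T_deep − T_surf′) + β(S_deep − S_surf) = 0.
T_surf′ = T_deep − (β/α)·ΔS = 4.8 − (7.8 × 10⁻⁴/1.2 × 10⁻⁴)·(-0.22) = 6.230 °C.
Cooling required: 8.7 − (6.230) = 2.470 °C.

6.2 °C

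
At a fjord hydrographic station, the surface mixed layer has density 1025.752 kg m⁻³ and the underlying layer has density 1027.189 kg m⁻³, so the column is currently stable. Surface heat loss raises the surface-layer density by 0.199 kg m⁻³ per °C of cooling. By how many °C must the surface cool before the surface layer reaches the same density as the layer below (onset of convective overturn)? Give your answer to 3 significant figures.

Density deficit of the surface layer: 1027.189 − 1025.752 = 1.437 kg m⁻³.
Required change = 1.437 / 0.199 = 7.22 °C.

7.22 °C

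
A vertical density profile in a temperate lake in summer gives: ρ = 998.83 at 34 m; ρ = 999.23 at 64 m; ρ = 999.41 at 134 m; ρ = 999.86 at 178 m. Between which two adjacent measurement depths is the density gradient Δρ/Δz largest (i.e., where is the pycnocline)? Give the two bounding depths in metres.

Compute the density gradient over each adjacent pair:
  34–64 m: Δρ/Δz = 0.40/30 = 0.013 kg m⁻⁴
  64–134 m: Δρ/Δz = 0.18/70 = 2.6 × 10⁻³ kg m⁻⁴
  134–178 m: Δρ/Δz = 0.45/44 = 0.010 kg m⁻⁴
The largest gradient is in the 34–64 m interval — the pycnocline.

34–64 m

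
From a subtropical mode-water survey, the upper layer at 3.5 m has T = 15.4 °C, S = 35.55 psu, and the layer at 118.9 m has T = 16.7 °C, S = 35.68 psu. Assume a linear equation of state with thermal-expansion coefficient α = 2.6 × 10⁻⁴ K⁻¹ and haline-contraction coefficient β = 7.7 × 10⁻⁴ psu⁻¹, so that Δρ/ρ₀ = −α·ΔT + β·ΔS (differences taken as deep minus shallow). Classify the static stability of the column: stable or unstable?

ΔT = 16.7 − 15.4 = +1.3 K and ΔS = 35.68 − 35.55 = +0.13 psu (deep − shallow).
−αΔT = -3.38 × 10⁻⁴; βΔS = 1.001 × 10⁻⁴; sum Δρ/ρ₀ = -2.379 × 10⁻⁴.
Δρ/ρ₀ < 0, so Δρ < 0: deeper water is lighter → statically unstable; the column would overturn.

unstable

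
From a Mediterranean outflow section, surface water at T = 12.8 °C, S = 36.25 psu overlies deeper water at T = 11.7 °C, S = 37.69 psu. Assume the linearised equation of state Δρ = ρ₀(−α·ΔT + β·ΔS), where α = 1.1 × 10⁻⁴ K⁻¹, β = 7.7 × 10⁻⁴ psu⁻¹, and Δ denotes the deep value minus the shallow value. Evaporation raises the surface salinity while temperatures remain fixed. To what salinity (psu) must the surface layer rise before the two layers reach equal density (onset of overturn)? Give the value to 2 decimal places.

37.85 psu

Neutral buoyancy requires −α(T_deep − T_surf) + β(S_deep − S_surf′) = 0.
S_surf′ = S_deep − (α/β)·ΔT = 37.69 − (1.1 × 10⁻⁴/7.7 × 10⁻⁴)·(-1.1) = 37.8471 psu.
Increase required: 37.8471 − 36.25 = 1.5971 psu.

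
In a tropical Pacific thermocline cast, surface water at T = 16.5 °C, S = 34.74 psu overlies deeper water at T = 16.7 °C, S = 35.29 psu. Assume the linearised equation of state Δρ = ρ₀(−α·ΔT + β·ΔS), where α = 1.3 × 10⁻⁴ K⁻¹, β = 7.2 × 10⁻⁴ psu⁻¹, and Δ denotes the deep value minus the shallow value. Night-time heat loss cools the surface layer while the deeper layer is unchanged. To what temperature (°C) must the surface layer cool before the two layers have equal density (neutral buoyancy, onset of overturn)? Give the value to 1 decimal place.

13.7 °C

Neutral buoyancy requires Δρ = 0, i.e. −α(T_deep − T_surf′) + β(S_deep − S_surf) = 0.
T_surf′ = T_deep − (β/α)·ΔS = 16.7 − (7.2 × 10⁻⁴/1.3 × 10⁻⁴)·(+0.55) = 13.654 °C.
Cooling required: 16.5 − (13.654) = 2.846 °C.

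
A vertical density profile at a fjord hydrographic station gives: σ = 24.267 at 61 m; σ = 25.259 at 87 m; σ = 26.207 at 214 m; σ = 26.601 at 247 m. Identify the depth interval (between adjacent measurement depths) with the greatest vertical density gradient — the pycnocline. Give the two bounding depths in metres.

Compute the density gradient over each adjacent pair:
  61–87 m: Δρ/Δz = 0.992/26 = 0.038 kg m⁻⁴
  87–214 m: Δρ/Δz = 0.948/127 = 7.5 × 10⁻³ kg m⁻⁴
  214–247 m: Δρ/Δz = 0.394/33 = 0.012 kg m⁻⁴
The largest gradient is in the 61–87 m interval — the pycnocline.

61–87 m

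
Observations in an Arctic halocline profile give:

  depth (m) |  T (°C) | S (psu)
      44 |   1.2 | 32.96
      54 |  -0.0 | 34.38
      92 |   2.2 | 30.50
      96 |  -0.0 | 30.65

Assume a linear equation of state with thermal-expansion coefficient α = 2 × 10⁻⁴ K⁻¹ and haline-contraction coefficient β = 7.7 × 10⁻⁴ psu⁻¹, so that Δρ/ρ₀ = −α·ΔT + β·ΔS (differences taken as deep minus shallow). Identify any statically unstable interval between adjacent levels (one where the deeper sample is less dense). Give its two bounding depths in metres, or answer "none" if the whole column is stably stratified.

Evaluate Δρ/ρ₀ = −αΔT + βΔS across each adjacent pair:
  44–54 m: −αΔT+βΔS = −(2 × 10⁻⁴)(-1.2)+(7.7 × 10⁻⁴)(+1.42) = 1.3 × 10⁻³ → stable
  54–92 m: −αΔT+βΔS = −(2 × 10⁻⁴)(+2.2)+(7.7 × 10⁻⁴)(-3.88) = -3.4 × 10⁻³ → UNSTABLE
  92–96 m: −αΔT+βΔS = −(2 × 10⁻⁴)(-2.2)+(7.7 × 10⁻⁴)(+0.15) = 5.6 × 10⁻⁴ → stable
The 54–92 m interval has Δρ < 0: lighter water underlies denser water.

54–92 m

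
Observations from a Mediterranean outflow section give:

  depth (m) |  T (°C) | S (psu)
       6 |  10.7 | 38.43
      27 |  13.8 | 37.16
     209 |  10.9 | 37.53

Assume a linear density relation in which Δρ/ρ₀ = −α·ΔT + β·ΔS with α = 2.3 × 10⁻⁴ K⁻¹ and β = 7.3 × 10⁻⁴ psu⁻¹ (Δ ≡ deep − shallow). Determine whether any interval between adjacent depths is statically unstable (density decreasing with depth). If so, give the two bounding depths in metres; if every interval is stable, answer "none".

6–27 m

Evaluate Δρ/ρ₀ = −αΔT + βΔS across each adjacent pair:
  6–27 m: −αΔT+βΔS = −(2.3 × 10⁻⁴)(+3.1)+(7.3 × 10⁻⁴)(-1.27) = -1.6 × 10⁻³ → UNSTABLE
  27–209 m: −αΔT+βΔS = −(2.3 × 10⁻⁴)(-2.9)+(7.3 × 10⁻⁴)(+0.37) = 9.4 × 10⁻⁴ → stable
The 6–27 m interval has Δρ < 0: lighter water underlies denser water.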